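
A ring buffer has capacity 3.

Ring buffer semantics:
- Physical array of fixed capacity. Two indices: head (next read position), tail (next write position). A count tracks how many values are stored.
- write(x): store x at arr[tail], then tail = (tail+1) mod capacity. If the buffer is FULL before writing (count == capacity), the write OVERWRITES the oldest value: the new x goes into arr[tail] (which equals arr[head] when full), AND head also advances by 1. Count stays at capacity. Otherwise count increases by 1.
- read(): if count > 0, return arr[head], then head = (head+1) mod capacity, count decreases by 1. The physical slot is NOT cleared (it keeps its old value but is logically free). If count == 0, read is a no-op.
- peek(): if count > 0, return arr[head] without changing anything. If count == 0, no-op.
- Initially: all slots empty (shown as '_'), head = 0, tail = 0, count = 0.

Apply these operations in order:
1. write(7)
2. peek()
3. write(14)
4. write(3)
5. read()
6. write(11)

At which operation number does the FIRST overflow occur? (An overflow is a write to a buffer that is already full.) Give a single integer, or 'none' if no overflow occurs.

After op 1 (write(7)): arr=[7 _ _] head=0 tail=1 count=1
After op 2 (peek()): arr=[7 _ _] head=0 tail=1 count=1
After op 3 (write(14)): arr=[7 14 _] head=0 tail=2 count=2
After op 4 (write(3)): arr=[7 14 3] head=0 tail=0 count=3
After op 5 (read()): arr=[7 14 3] head=1 tail=0 count=2
After op 6 (write(11)): arr=[11 14 3] head=1 tail=1 count=3

Answer: none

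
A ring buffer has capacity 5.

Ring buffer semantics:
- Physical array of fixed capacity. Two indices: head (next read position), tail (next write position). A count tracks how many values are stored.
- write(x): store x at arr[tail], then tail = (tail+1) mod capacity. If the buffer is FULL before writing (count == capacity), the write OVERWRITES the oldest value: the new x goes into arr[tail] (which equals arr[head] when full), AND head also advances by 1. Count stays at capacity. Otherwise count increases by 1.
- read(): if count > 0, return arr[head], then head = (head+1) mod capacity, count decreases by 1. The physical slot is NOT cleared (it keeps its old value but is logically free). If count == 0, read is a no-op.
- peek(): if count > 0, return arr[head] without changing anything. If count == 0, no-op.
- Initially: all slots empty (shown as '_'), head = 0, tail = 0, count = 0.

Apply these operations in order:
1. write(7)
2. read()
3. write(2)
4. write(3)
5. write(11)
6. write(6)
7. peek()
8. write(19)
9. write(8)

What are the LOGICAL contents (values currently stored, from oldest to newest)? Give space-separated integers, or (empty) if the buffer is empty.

Answer: 3 11 6 19 8

Derivation:
After op 1 (write(7)): arr=[7 _ _ _ _] head=0 tail=1 count=1
After op 2 (read()): arr=[7 _ _ _ _] head=1 tail=1 count=0
After op 3 (write(2)): arr=[7 2 _ _ _] head=1 tail=2 count=1
After op 4 (write(3)): arr=[7 2 3 _ _] head=1 tail=3 count=2
After op 5 (write(11)): arr=[7 2 3 11 _] head=1 tail=4 count=3
After op 6 (write(6)): arr=[7 2 3 11 6] head=1 tail=0 count=4
After op 7 (peek()): arr=[7 2 3 11 6] head=1 tail=0 count=4
After op 8 (write(19)): arr=[19 2 3 11 6] head=1 tail=1 count=5
After op 9 (write(8)): arr=[19 8 3 11 6] head=2 tail=2 count=5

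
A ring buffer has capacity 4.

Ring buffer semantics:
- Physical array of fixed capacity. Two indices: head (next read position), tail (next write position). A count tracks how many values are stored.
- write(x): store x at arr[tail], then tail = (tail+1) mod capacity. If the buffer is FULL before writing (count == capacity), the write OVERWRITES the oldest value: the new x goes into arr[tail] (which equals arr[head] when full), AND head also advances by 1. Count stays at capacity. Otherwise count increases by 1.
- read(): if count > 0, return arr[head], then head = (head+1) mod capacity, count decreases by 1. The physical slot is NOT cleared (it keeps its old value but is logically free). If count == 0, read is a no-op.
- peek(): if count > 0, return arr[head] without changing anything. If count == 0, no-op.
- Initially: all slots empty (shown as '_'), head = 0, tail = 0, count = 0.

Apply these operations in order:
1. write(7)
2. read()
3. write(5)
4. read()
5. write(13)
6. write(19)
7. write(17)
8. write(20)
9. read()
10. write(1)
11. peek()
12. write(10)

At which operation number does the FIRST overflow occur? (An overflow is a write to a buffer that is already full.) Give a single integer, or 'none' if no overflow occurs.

Answer: 12

Derivation:
After op 1 (write(7)): arr=[7 _ _ _] head=0 tail=1 count=1
After op 2 (read()): arr=[7 _ _ _] head=1 tail=1 count=0
After op 3 (write(5)): arr=[7 5 _ _] head=1 tail=2 count=1
After op 4 (read()): arr=[7 5 _ _] head=2 tail=2 count=0
After op 5 (write(13)): arr=[7 5 13 _] head=2 tail=3 count=1
After op 6 (write(19)): arr=[7 5 13 19] head=2 tail=0 count=2
After op 7 (write(17)): arr=[17 5 13 19] head=2 tail=1 count=3
After op 8 (write(20)): arr=[17 20 13 19] head=2 tail=2 count=4
After op 9 (read()): arr=[17 20 13 19] head=3 tail=2 count=3
After op 10 (write(1)): arr=[17 20 1 19] head=3 tail=3 count=4
After op 11 (peek()): arr=[17 20 1 19] head=3 tail=3 count=4
After op 12 (write(10)): arr=[17 20 1 10] head=0 tail=0 count=4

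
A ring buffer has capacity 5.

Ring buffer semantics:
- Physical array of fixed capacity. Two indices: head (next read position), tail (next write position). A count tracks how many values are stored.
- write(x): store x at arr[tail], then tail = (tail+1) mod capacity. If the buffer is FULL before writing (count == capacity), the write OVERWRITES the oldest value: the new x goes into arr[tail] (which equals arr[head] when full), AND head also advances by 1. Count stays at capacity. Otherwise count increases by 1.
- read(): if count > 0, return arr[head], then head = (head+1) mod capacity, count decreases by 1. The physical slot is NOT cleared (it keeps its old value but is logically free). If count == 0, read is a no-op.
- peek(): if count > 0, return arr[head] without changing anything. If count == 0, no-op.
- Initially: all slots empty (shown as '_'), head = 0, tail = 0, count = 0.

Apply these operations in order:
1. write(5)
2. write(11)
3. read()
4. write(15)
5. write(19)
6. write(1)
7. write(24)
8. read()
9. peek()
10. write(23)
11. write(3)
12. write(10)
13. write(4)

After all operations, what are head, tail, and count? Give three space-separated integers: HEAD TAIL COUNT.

After op 1 (write(5)): arr=[5 _ _ _ _] head=0 tail=1 count=1
After op 2 (write(11)): arr=[5 11 _ _ _] head=0 tail=2 count=2
After op 3 (read()): arr=[5 11 _ _ _] head=1 tail=2 count=1
After op 4 (write(15)): arr=[5 11 15 _ _] head=1 tail=3 count=2
After op 5 (write(19)): arr=[5 11 15 19 _] head=1 tail=4 count=3
After op 6 (write(1)): arr=[5 11 15 19 1] head=1 tail=0 count=4
After op 7 (write(24)): arr=[24 11 15 19 1] head=1 tail=1 count=5
After op 8 (read()): arr=[24 11 15 19 1] head=2 tail=1 count=4
After op 9 (peek()): arr=[24 11 15 19 1] head=2 tail=1 count=4
After op 10 (write(23)): arr=[24 23 15 19 1] head=2 tail=2 count=5
After op 11 (write(3)): arr=[24 23 3 19 1] head=3 tail=3 count=5
After op 12 (write(10)): arr=[24 23 3 10 1] head=4 tail=4 count=5
After op 13 (write(4)): arr=[24 23 3 10 4] head=0 tail=0 count=5

Answer: 0 0 5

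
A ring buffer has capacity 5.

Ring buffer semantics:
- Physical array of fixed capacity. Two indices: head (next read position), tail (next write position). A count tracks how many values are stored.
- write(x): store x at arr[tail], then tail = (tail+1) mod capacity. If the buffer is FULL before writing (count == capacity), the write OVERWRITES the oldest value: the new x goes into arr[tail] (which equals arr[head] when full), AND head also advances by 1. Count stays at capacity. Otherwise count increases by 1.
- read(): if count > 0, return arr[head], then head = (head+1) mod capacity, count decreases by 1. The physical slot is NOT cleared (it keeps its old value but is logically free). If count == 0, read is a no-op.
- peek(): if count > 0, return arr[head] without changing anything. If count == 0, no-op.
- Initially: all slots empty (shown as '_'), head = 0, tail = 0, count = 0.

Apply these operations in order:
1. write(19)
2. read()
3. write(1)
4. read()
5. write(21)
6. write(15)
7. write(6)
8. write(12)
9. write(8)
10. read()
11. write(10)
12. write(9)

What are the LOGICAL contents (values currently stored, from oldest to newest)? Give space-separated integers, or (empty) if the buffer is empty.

Answer: 6 12 8 10 9

Derivation:
After op 1 (write(19)): arr=[19 _ _ _ _] head=0 tail=1 count=1
After op 2 (read()): arr=[19 _ _ _ _] head=1 tail=1 count=0
After op 3 (write(1)): arr=[19 1 _ _ _] head=1 tail=2 count=1
After op 4 (read()): arr=[19 1 _ _ _] head=2 tail=2 count=0
After op 5 (write(21)): arr=[19 1 21 _ _] head=2 tail=3 count=1
After op 6 (write(15)): arr=[19 1 21 15 _] head=2 tail=4 count=2
After op 7 (write(6)): arr=[19 1 21 15 6] head=2 tail=0 count=3
After op 8 (write(12)): arr=[12 1 21 15 6] head=2 tail=1 count=4
After op 9 (write(8)): arr=[12 8 21 15 6] head=2 tail=2 count=5
After op 10 (read()): arr=[12 8 21 15 6] head=3 tail=2 count=4
After op 11 (write(10)): arr=[12 8 10 15 6] head=3 tail=3 count=5
After op 12 (write(9)): arr=[12 8 10 9 6] head=4 tail=4 count=5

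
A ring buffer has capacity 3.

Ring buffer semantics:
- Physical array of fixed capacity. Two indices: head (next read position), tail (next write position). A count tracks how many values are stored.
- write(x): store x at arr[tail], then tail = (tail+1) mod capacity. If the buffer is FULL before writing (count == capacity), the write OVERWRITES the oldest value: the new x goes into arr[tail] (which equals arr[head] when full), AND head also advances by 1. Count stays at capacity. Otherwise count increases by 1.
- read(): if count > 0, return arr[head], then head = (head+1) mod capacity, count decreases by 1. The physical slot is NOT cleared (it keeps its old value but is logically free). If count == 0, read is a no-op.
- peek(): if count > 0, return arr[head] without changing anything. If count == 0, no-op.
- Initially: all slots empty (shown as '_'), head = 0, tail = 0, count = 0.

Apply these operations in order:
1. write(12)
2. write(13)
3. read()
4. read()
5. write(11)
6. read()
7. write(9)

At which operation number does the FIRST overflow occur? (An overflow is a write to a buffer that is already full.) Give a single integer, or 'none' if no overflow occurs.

Answer: none

Derivation:
After op 1 (write(12)): arr=[12 _ _] head=0 tail=1 count=1
After op 2 (write(13)): arr=[12 13 _] head=0 tail=2 count=2
After op 3 (read()): arr=[12 13 _] head=1 tail=2 count=1
After op 4 (read()): arr=[12 13 _] head=2 tail=2 count=0
After op 5 (write(11)): arr=[12 13 11] head=2 tail=0 count=1
After op 6 (read()): arr=[12 13 11] head=0 tail=0 count=0
After op 7 (write(9)): arr=[9 13 11] head=0 tail=1 count=1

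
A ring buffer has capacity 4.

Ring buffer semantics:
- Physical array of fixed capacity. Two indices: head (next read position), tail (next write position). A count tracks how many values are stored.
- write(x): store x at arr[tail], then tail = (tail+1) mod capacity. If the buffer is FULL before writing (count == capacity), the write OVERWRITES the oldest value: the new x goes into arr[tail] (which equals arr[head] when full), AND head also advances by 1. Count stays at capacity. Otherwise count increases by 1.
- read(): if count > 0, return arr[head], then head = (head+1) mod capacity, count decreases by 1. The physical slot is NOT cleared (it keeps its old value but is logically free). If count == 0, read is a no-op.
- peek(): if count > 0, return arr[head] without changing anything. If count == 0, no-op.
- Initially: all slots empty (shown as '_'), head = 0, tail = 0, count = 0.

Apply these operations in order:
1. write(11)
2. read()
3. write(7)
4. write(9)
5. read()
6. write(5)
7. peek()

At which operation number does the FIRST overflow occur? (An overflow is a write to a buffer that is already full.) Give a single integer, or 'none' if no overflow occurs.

Answer: none

Derivation:
After op 1 (write(11)): arr=[11 _ _ _] head=0 tail=1 count=1
After op 2 (read()): arr=[11 _ _ _] head=1 tail=1 count=0
After op 3 (write(7)): arr=[11 7 _ _] head=1 tail=2 count=1
After op 4 (write(9)): arr=[11 7 9 _] head=1 tail=3 count=2
After op 5 (read()): arr=[11 7 9 _] head=2 tail=3 count=1
After op 6 (write(5)): arr=[11 7 9 5] head=2 tail=0 count=2
After op 7 (peek()): arr=[11 7 9 5] head=2 tail=0 count=2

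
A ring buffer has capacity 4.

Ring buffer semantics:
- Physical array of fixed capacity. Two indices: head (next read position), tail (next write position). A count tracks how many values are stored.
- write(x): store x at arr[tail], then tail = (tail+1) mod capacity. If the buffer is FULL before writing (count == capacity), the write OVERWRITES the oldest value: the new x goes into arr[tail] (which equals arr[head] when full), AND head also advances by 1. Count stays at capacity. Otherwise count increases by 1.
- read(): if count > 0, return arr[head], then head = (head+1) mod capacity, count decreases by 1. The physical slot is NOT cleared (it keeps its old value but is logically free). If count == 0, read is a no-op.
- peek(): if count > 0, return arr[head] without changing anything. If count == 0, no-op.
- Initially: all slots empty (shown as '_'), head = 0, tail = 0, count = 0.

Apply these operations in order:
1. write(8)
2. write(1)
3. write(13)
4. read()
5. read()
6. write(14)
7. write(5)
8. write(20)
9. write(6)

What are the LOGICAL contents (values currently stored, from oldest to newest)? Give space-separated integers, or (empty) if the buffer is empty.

Answer: 14 5 20 6

Derivation:
After op 1 (write(8)): arr=[8 _ _ _] head=0 tail=1 count=1
After op 2 (write(1)): arr=[8 1 _ _] head=0 tail=2 count=2
After op 3 (write(13)): arr=[8 1 13 _] head=0 tail=3 count=3
After op 4 (read()): arr=[8 1 13 _] head=1 tail=3 count=2
After op 5 (read()): arr=[8 1 13 _] head=2 tail=3 count=1
After op 6 (write(14)): arr=[8 1 13 14] head=2 tail=0 count=2
After op 7 (write(5)): arr=[5 1 13 14] head=2 tail=1 count=3
After op 8 (write(20)): arr=[5 20 13 14] head=2 tail=2 count=4
After op 9 (write(6)): arr=[5 20 6 14] head=3 tail=3 count=4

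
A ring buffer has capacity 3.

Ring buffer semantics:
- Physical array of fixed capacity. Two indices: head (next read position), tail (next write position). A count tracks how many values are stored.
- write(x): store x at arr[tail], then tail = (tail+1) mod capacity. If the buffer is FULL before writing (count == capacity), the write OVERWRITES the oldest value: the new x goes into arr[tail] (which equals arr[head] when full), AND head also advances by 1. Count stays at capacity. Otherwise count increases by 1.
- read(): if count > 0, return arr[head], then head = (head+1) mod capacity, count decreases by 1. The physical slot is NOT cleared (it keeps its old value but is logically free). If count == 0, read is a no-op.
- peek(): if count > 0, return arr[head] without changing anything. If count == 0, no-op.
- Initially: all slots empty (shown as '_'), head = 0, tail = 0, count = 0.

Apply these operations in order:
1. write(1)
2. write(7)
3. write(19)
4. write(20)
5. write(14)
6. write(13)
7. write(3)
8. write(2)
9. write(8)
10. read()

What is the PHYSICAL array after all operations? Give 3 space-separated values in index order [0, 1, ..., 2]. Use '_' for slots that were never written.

Answer: 3 2 8

Derivation:
After op 1 (write(1)): arr=[1 _ _] head=0 tail=1 count=1
After op 2 (write(7)): arr=[1 7 _] head=0 tail=2 count=2
After op 3 (write(19)): arr=[1 7 19] head=0 tail=0 count=3
After op 4 (write(20)): arr=[20 7 19] head=1 tail=1 count=3
After op 5 (write(14)): arr=[20 14 19] head=2 tail=2 count=3
After op 6 (write(13)): arr=[20 14 13] head=0 tail=0 count=3
After op 7 (write(3)): arr=[3 14 13] head=1 tail=1 count=3
After op 8 (write(2)): arr=[3 2 13] head=2 tail=2 count=3
After op 9 (write(8)): arr=[3 2 8] head=0 tail=0 count=3
After op 10 (read()): arr=[3 2 8] head=1 tail=0 count=2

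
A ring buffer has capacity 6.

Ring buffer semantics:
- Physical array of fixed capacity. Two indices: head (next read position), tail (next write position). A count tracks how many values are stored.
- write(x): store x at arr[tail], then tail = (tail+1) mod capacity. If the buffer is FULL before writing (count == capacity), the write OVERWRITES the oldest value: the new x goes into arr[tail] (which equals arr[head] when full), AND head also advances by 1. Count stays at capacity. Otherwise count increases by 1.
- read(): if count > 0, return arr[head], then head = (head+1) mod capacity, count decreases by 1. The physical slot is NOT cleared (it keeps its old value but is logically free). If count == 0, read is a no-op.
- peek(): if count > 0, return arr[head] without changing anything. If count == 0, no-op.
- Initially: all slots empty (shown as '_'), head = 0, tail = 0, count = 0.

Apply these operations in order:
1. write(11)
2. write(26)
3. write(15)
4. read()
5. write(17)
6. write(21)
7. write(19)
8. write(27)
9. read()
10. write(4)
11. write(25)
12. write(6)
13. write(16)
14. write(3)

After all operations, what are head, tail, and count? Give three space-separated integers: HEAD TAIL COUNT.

Answer: 0 0 6

Derivation:
After op 1 (write(11)): arr=[11 _ _ _ _ _] head=0 tail=1 count=1
After op 2 (write(26)): arr=[11 26 _ _ _ _] head=0 tail=2 count=2
After op 3 (write(15)): arr=[11 26 15 _ _ _] head=0 tail=3 count=3
After op 4 (read()): arr=[11 26 15 _ _ _] head=1 tail=3 count=2
After op 5 (write(17)): arr=[11 26 15 17 _ _] head=1 tail=4 count=3
After op 6 (write(21)): arr=[11 26 15 17 21 _] head=1 tail=5 count=4
After op 7 (write(19)): arr=[11 26 15 17 21 19] head=1 tail=0 count=5
After op 8 (write(27)): arr=[27 26 15 17 21 19] head=1 tail=1 count=6
After op 9 (read()): arr=[27 26 15 17 21 19] head=2 tail=1 count=5
After op 10 (write(4)): arr=[27 4 15 17 21 19] head=2 tail=2 count=6
After op 11 (write(25)): arr=[27 4 25 17 21 19] head=3 tail=3 count=6
After op 12 (write(6)): arr=[27 4 25 6 21 19] head=4 tail=4 count=6
After op 13 (write(16)): arr=[27 4 25 6 16 19] head=5 tail=5 count=6
After op 14 (write(3)): arr=[27 4 25 6 16 3] head=0 tail=0 count=6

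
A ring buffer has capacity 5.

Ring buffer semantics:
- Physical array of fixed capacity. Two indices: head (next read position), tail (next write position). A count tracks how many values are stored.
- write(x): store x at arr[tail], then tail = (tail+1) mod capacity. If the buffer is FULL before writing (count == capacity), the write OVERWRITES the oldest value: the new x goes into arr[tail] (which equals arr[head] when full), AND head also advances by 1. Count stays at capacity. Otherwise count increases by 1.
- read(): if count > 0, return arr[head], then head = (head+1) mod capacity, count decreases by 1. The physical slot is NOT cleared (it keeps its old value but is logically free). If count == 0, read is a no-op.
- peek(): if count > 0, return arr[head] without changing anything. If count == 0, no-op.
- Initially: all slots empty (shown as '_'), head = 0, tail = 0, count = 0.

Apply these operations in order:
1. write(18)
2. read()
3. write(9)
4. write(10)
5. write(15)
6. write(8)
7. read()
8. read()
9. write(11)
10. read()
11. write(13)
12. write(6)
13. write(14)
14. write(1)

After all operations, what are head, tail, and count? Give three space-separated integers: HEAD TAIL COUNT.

After op 1 (write(18)): arr=[18 _ _ _ _] head=0 tail=1 count=1
After op 2 (read()): arr=[18 _ _ _ _] head=1 tail=1 count=0
After op 3 (write(9)): arr=[18 9 _ _ _] head=1 tail=2 count=1
After op 4 (write(10)): arr=[18 9 10 _ _] head=1 tail=3 count=2
After op 5 (write(15)): arr=[18 9 10 15 _] head=1 tail=4 count=3
After op 6 (write(8)): arr=[18 9 10 15 8] head=1 tail=0 count=4
After op 7 (read()): arr=[18 9 10 15 8] head=2 tail=0 count=3
After op 8 (read()): arr=[18 9 10 15 8] head=3 tail=0 count=2
After op 9 (write(11)): arr=[11 9 10 15 8] head=3 tail=1 count=3
After op 10 (read()): arr=[11 9 10 15 8] head=4 tail=1 count=2
After op 11 (write(13)): arr=[11 13 10 15 8] head=4 tail=2 count=3
After op 12 (write(6)): arr=[11 13 6 15 8] head=4 tail=3 count=4
After op 13 (write(14)): arr=[11 13 6 14 8] head=4 tail=4 count=5
After op 14 (write(1)): arr=[11 13 6 14 1] head=0 tail=0 count=5

Answer: 0 0 5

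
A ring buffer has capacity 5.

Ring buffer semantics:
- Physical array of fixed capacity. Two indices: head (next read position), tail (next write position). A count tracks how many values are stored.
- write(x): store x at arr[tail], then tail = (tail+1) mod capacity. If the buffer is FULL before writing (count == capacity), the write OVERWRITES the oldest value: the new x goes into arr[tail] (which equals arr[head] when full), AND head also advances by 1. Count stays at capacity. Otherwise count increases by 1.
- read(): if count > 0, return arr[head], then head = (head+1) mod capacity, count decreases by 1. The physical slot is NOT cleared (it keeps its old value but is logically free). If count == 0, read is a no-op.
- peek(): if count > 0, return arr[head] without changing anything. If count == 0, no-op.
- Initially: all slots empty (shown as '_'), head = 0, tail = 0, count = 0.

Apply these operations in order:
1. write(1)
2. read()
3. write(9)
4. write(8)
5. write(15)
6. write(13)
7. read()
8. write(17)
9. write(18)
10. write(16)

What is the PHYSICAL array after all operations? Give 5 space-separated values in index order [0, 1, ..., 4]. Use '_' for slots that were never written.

Answer: 17 18 16 15 13

Derivation:
After op 1 (write(1)): arr=[1 _ _ _ _] head=0 tail=1 count=1
After op 2 (read()): arr=[1 _ _ _ _] head=1 tail=1 count=0
After op 3 (write(9)): arr=[1 9 _ _ _] head=1 tail=2 count=1
After op 4 (write(8)): arr=[1 9 8 _ _] head=1 tail=3 count=2
After op 5 (write(15)): arr=[1 9 8 15 _] head=1 tail=4 count=3
After op 6 (write(13)): arr=[1 9 8 15 13] head=1 tail=0 count=4
After op 7 (read()): arr=[1 9 8 15 13] head=2 tail=0 count=3
After op 8 (write(17)): arr=[17 9 8 15 13] head=2 tail=1 count=4
After op 9 (write(18)): arr=[17 18 8 15 13] head=2 tail=2 count=5
After op 10 (write(16)): arr=[17 18 16 15 13] head=3 tail=3 count=5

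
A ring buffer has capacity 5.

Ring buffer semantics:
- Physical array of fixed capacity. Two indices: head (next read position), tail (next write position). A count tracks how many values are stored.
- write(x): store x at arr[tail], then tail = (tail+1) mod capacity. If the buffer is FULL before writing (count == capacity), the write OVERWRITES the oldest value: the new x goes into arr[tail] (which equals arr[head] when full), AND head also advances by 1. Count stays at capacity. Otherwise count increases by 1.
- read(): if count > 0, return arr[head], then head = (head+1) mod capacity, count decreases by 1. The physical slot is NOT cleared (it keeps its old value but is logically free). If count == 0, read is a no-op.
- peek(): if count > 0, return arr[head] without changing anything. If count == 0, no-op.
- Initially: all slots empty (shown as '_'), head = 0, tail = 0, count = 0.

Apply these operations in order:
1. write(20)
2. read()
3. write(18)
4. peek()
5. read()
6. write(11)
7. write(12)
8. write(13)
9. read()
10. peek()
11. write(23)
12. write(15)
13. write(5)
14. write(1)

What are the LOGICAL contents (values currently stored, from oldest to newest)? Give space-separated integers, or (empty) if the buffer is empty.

After op 1 (write(20)): arr=[20 _ _ _ _] head=0 tail=1 count=1
After op 2 (read()): arr=[20 _ _ _ _] head=1 tail=1 count=0
After op 3 (write(18)): arr=[20 18 _ _ _] head=1 tail=2 count=1
After op 4 (peek()): arr=[20 18 _ _ _] head=1 tail=2 count=1
After op 5 (read()): arr=[20 18 _ _ _] head=2 tail=2 count=0
After op 6 (write(11)): arr=[20 18 11 _ _] head=2 tail=3 count=1
After op 7 (write(12)): arr=[20 18 11 12 _] head=2 tail=4 count=2
After op 8 (write(13)): arr=[20 18 11 12 13] head=2 tail=0 count=3
After op 9 (read()): arr=[20 18 11 12 13] head=3 tail=0 count=2
After op 10 (peek()): arr=[20 18 11 12 13] head=3 tail=0 count=2
After op 11 (write(23)): arr=[23 18 11 12 13] head=3 tail=1 count=3
After op 12 (write(15)): arr=[23 15 11 12 13] head=3 tail=2 count=4
After op 13 (write(5)): arr=[23 15 5 12 13] head=3 tail=3 count=5
After op 14 (write(1)): arr=[23 15 5 1 13] head=4 tail=4 count=5

Answer: 13 23 15 5 1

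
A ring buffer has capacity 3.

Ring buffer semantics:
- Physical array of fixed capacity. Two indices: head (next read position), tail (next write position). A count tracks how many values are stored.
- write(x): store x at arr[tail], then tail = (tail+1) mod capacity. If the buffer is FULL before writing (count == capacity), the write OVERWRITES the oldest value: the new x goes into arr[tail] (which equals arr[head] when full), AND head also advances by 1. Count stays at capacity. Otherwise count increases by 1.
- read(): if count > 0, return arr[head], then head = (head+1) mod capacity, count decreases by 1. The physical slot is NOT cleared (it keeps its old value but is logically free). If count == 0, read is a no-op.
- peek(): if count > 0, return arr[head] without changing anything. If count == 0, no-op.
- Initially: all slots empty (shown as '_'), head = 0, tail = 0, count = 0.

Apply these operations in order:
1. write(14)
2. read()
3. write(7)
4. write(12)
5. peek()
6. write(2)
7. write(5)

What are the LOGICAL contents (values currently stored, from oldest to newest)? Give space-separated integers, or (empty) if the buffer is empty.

After op 1 (write(14)): arr=[14 _ _] head=0 tail=1 count=1
After op 2 (read()): arr=[14 _ _] head=1 tail=1 count=0
After op 3 (write(7)): arr=[14 7 _] head=1 tail=2 count=1
After op 4 (write(12)): arr=[14 7 12] head=1 tail=0 count=2
After op 5 (peek()): arr=[14 7 12] head=1 tail=0 count=2
After op 6 (write(2)): arr=[2 7 12] head=1 tail=1 count=3
After op 7 (write(5)): arr=[2 5 12] head=2 tail=2 count=3

Answer: 12 2 5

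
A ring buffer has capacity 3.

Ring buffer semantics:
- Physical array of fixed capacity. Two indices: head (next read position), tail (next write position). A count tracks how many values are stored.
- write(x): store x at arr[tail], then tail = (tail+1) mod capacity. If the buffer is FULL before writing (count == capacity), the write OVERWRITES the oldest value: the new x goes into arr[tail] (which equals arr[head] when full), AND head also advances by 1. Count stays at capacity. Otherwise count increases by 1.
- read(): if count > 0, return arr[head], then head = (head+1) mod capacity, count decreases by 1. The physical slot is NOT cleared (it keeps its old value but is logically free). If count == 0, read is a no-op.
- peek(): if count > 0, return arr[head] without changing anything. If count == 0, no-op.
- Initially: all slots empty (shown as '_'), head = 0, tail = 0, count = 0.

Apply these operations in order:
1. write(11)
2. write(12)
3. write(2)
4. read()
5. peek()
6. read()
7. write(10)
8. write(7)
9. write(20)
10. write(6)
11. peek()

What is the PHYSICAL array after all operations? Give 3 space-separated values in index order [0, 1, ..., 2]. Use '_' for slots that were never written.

Answer: 6 7 20

Derivation:
After op 1 (write(11)): arr=[11 _ _] head=0 tail=1 count=1
After op 2 (write(12)): arr=[11 12 _] head=0 tail=2 count=2
After op 3 (write(2)): arr=[11 12 2] head=0 tail=0 count=3
After op 4 (read()): arr=[11 12 2] head=1 tail=0 count=2
After op 5 (peek()): arr=[11 12 2] head=1 tail=0 count=2
After op 6 (read()): arr=[11 12 2] head=2 tail=0 count=1
After op 7 (write(10)): arr=[10 12 2] head=2 tail=1 count=2
After op 8 (write(7)): arr=[10 7 2] head=2 tail=2 count=3
After op 9 (write(20)): arr=[10 7 20] head=0 tail=0 count=3
After op 10 (write(6)): arr=[6 7 20] head=1 tail=1 count=3
After op 11 (peek()): arr=[6 7 20] head=1 tail=1 count=3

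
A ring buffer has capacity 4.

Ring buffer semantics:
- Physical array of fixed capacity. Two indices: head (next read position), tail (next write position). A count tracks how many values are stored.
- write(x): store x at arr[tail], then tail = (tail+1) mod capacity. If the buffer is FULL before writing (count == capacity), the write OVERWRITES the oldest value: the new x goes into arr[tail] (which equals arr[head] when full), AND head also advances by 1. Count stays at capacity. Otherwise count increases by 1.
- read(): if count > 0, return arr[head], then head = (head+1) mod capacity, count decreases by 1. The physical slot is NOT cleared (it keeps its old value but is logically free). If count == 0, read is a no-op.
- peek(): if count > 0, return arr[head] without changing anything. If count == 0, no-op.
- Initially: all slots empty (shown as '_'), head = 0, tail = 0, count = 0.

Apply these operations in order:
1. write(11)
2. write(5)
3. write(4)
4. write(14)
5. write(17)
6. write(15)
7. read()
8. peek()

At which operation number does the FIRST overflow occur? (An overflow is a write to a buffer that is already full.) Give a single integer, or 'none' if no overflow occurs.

After op 1 (write(11)): arr=[11 _ _ _] head=0 tail=1 count=1
After op 2 (write(5)): arr=[11 5 _ _] head=0 tail=2 count=2
After op 3 (write(4)): arr=[11 5 4 _] head=0 tail=3 count=3
After op 4 (write(14)): arr=[11 5 4 14] head=0 tail=0 count=4
After op 5 (write(17)): arr=[17 5 4 14] head=1 tail=1 count=4
After op 6 (write(15)): arr=[17 15 4 14] head=2 tail=2 count=4
After op 7 (read()): arr=[17 15 4 14] head=3 tail=2 count=3
After op 8 (peek()): arr=[17 15 4 14] head=3 tail=2 count=3

Answer: 5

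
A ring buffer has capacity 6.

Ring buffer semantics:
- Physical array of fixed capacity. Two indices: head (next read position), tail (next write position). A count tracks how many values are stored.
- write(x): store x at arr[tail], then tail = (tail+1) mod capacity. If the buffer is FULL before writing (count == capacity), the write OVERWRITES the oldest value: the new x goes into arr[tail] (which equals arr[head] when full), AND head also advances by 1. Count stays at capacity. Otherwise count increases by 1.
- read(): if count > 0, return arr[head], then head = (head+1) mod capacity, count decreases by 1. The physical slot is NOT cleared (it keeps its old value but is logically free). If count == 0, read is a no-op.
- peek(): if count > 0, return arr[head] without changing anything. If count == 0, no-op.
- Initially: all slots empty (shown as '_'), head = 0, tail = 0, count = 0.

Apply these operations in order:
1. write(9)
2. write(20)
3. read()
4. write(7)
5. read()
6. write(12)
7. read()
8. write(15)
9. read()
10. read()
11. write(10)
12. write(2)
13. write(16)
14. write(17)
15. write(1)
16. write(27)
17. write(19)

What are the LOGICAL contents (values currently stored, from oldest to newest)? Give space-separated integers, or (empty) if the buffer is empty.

After op 1 (write(9)): arr=[9 _ _ _ _ _] head=0 tail=1 count=1
After op 2 (write(20)): arr=[9 20 _ _ _ _] head=0 tail=2 count=2
After op 3 (read()): arr=[9 20 _ _ _ _] head=1 tail=2 count=1
After op 4 (write(7)): arr=[9 20 7 _ _ _] head=1 tail=3 count=2
After op 5 (read()): arr=[9 20 7 _ _ _] head=2 tail=3 count=1
After op 6 (write(12)): arr=[9 20 7 12 _ _] head=2 tail=4 count=2
After op 7 (read()): arr=[9 20 7 12 _ _] head=3 tail=4 count=1
After op 8 (write(15)): arr=[9 20 7 12 15 _] head=3 tail=5 count=2
After op 9 (read()): arr=[9 20 7 12 15 _] head=4 tail=5 count=1
After op 10 (read()): arr=[9 20 7 12 15 _] head=5 tail=5 count=0
After op 11 (write(10)): arr=[9 20 7 12 15 10] head=5 tail=0 count=1
After op 12 (write(2)): arr=[2 20 7 12 15 10] head=5 tail=1 count=2
After op 13 (write(16)): arr=[2 16 7 12 15 10] head=5 tail=2 count=3
After op 14 (write(17)): arr=[2 16 17 12 15 10] head=5 tail=3 count=4
After op 15 (write(1)): arr=[2 16 17 1 15 10] head=5 tail=4 count=5
After op 16 (write(27)): arr=[2 16 17 1 27 10] head=5 tail=5 count=6
After op 17 (write(19)): arr=[2 16 17 1 27 19] head=0 tail=0 count=6

Answer: 2 16 17 1 27 19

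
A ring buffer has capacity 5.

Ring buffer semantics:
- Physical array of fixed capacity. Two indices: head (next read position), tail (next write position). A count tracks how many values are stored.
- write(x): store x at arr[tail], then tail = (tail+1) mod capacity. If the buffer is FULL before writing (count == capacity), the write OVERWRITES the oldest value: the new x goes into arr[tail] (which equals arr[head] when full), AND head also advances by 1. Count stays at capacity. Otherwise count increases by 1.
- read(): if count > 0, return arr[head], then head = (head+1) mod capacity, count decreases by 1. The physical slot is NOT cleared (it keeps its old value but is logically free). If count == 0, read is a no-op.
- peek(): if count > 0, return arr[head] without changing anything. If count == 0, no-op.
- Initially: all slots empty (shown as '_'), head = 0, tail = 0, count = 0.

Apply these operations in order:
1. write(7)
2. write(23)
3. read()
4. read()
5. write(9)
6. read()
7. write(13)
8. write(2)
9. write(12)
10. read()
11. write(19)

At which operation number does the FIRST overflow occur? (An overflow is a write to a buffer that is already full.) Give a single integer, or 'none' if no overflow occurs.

After op 1 (write(7)): arr=[7 _ _ _ _] head=0 tail=1 count=1
After op 2 (write(23)): arr=[7 23 _ _ _] head=0 tail=2 count=2
After op 3 (read()): arr=[7 23 _ _ _] head=1 tail=2 count=1
After op 4 (read()): arr=[7 23 _ _ _] head=2 tail=2 count=0
After op 5 (write(9)): arr=[7 23 9 _ _] head=2 tail=3 count=1
After op 6 (read()): arr=[7 23 9 _ _] head=3 tail=3 count=0
After op 7 (write(13)): arr=[7 23 9 13 _] head=3 tail=4 count=1
After op 8 (write(2)): arr=[7 23 9 13 2] head=3 tail=0 count=2
After op 9 (write(12)): arr=[12 23 9 13 2] head=3 tail=1 count=3
After op 10 (read()): arr=[12 23 9 13 2] head=4 tail=1 count=2
After op 11 (write(19)): arr=[12 19 9 13 2] head=4 tail=2 count=3

Answer: none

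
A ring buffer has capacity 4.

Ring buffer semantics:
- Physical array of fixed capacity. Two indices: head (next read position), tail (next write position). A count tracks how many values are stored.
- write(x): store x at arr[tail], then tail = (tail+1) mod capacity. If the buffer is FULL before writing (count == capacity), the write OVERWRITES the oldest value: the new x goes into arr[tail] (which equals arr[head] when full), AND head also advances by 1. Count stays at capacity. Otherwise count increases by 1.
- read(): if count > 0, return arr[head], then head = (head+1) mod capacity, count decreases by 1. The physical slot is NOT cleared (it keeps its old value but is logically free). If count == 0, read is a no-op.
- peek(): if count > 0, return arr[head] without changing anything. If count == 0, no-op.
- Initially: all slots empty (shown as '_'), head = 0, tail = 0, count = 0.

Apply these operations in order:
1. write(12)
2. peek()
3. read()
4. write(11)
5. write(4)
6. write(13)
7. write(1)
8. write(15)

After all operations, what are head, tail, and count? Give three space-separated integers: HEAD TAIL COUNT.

After op 1 (write(12)): arr=[12 _ _ _] head=0 tail=1 count=1
After op 2 (peek()): arr=[12 _ _ _] head=0 tail=1 count=1
After op 3 (read()): arr=[12 _ _ _] head=1 tail=1 count=0
After op 4 (write(11)): arr=[12 11 _ _] head=1 tail=2 count=1
After op 5 (write(4)): arr=[12 11 4 _] head=1 tail=3 count=2
After op 6 (write(13)): arr=[12 11 4 13] head=1 tail=0 count=3
After op 7 (write(1)): arr=[1 11 4 13] head=1 tail=1 count=4
After op 8 (write(15)): arr=[1 15 4 13] head=2 tail=2 count=4

Answer: 2 2 4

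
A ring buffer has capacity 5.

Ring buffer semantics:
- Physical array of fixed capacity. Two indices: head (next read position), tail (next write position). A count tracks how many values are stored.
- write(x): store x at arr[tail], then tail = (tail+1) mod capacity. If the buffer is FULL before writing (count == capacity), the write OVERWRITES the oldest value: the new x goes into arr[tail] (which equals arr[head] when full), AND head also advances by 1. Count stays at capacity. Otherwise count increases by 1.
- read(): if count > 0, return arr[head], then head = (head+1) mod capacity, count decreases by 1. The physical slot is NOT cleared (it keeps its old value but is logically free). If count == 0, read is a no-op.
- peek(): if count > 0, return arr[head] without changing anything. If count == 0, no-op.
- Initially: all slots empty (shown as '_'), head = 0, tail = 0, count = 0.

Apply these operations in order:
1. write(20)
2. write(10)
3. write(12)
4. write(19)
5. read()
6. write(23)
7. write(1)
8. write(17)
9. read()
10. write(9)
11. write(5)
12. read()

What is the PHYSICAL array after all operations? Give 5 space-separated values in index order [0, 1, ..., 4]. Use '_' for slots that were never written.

Answer: 1 17 9 5 23

Derivation:
After op 1 (write(20)): arr=[20 _ _ _ _] head=0 tail=1 count=1
After op 2 (write(10)): arr=[20 10 _ _ _] head=0 tail=2 count=2
After op 3 (write(12)): arr=[20 10 12 _ _] head=0 tail=3 count=3
After op 4 (write(19)): arr=[20 10 12 19 _] head=0 tail=4 count=4
After op 5 (read()): arr=[20 10 12 19 _] head=1 tail=4 count=3
After op 6 (write(23)): arr=[20 10 12 19 23] head=1 tail=0 count=4
After op 7 (write(1)): arr=[1 10 12 19 23] head=1 tail=1 count=5
After op 8 (write(17)): arr=[1 17 12 19 23] head=2 tail=2 count=5
After op 9 (read()): arr=[1 17 12 19 23] head=3 tail=2 count=4
After op 10 (write(9)): arr=[1 17 9 19 23] head=3 tail=3 count=5
After op 11 (write(5)): arr=[1 17 9 5 23] head=4 tail=4 count=5
After op 12 (read()): arr=[1 17 9 5 23] head=0 tail=4 count=4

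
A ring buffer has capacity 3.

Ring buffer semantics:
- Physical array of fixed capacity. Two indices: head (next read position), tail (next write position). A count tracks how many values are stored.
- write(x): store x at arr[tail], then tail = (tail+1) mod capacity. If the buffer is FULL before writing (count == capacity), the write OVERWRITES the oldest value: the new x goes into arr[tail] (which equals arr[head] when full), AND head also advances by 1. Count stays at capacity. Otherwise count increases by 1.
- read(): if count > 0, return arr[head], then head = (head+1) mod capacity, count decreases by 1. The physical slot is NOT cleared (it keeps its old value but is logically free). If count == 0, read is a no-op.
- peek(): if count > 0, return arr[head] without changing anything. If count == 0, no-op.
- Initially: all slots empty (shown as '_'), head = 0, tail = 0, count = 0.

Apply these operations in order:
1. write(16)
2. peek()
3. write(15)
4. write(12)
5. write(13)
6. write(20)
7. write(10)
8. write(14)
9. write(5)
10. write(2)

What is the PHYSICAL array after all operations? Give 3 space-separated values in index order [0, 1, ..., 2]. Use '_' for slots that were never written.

After op 1 (write(16)): arr=[16 _ _] head=0 tail=1 count=1
After op 2 (peek()): arr=[16 _ _] head=0 tail=1 count=1
After op 3 (write(15)): arr=[16 15 _] head=0 tail=2 count=2
After op 4 (write(12)): arr=[16 15 12] head=0 tail=0 count=3
After op 5 (write(13)): arr=[13 15 12] head=1 tail=1 count=3
After op 6 (write(20)): arr=[13 20 12] head=2 tail=2 count=3
After op 7 (write(10)): arr=[13 20 10] head=0 tail=0 count=3
After op 8 (write(14)): arr=[14 20 10] head=1 tail=1 count=3
After op 9 (write(5)): arr=[14 5 10] head=2 tail=2 count=3
After op 10 (write(2)): arr=[14 5 2] head=0 tail=0 count=3

Answer: 14 5 2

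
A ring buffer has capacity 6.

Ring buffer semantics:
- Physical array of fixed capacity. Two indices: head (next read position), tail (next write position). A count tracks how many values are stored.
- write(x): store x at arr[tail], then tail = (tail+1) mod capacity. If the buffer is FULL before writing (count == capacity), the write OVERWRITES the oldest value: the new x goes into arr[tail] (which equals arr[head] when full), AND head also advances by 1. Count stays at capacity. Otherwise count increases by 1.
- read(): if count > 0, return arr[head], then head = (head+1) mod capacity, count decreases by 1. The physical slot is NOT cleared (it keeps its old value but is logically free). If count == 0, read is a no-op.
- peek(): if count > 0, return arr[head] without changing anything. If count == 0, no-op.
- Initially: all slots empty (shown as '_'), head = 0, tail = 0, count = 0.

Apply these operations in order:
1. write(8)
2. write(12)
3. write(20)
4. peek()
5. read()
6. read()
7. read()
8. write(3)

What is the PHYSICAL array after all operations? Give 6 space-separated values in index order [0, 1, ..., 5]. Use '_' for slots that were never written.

Answer: 8 12 20 3 _ _

Derivation:
After op 1 (write(8)): arr=[8 _ _ _ _ _] head=0 tail=1 count=1
After op 2 (write(12)): arr=[8 12 _ _ _ _] head=0 tail=2 count=2
After op 3 (write(20)): arr=[8 12 20 _ _ _] head=0 tail=3 count=3
After op 4 (peek()): arr=[8 12 20 _ _ _] head=0 tail=3 count=3
After op 5 (read()): arr=[8 12 20 _ _ _] head=1 tail=3 count=2
After op 6 (read()): arr=[8 12 20 _ _ _] head=2 tail=3 count=1
After op 7 (read()): arr=[8 12 20 _ _ _] head=3 tail=3 count=0
After op 8 (write(3)): arr=[8 12 20 3 _ _] head=3 tail=4 count=1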